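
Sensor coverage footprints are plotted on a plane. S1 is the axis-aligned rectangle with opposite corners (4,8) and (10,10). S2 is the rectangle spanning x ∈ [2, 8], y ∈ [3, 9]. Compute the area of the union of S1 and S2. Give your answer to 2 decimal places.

44.00

By inclusion–exclusion:
Individual areas: |S1| = 12, |S2| = 36.
|S1∩S2|: x∈[4,8], y∈[8,9] → 4·1 = 4.
|S1 ∪ S2| = 48 − 4 = 44.00.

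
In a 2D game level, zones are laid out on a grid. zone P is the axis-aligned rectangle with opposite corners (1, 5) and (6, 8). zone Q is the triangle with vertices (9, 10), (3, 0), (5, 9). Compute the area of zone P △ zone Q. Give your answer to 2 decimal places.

22.67

|zone P| = 15, |zone Q| = 17, |zone P∩zone Q| = 4.6667.
|zone P △ zone Q| = |zone P| + |zone Q| − 2·|zone P∩zone Q| = 15 + 17 − 9.3333 = 22.67.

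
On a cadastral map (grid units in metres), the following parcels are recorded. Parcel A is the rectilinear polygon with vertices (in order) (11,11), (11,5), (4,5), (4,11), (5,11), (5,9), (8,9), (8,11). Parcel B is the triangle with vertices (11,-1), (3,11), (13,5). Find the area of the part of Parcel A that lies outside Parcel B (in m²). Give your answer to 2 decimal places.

|Parcel A| = 36, |Parcel A∩Parcel B| = 15.8167.
|Parcel A ∖ Parcel B| = |Parcel A| − |Parcel A∩Parcel B| = 36 − 15.8167 = 20.18.

20.18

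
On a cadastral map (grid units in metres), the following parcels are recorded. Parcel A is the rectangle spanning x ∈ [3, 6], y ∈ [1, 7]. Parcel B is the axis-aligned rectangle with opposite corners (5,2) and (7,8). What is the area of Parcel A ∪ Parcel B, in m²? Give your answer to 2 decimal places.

25.00

By inclusion–exclusion:
Individual areas: |Parcel A| = 18, |Parcel B| = 12.
|Parcel A∩Parcel B|: x∈[5,6], y∈[2,7] → 1·5 = 5.
|Parcel A ∪ Parcel B| = 30 − 5 = 25.00.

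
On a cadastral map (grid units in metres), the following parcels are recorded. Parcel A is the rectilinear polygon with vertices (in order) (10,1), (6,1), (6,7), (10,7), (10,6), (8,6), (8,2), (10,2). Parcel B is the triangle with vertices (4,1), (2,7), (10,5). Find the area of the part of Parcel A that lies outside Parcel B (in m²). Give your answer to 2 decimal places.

10.50

|Parcel A| = 16, |Parcel A∩Parcel B| = 5.5.
|Parcel A ∖ Parcel B| = |Parcel A| − |Parcel A∩Parcel B| = 16 − 5.5 = 10.50.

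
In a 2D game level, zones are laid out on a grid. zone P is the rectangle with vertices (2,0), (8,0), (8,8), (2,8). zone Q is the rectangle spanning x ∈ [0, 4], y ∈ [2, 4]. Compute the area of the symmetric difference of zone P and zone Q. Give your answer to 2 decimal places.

48.00

|zone P∩zone Q|: x∈[2,4], y∈[2,4] → 2·2 = 4.
|zone P △ zone Q| = |zone P| + |zone Q| − 2·|zone P∩zone Q| = 48 + 8 − 8 = 48.00.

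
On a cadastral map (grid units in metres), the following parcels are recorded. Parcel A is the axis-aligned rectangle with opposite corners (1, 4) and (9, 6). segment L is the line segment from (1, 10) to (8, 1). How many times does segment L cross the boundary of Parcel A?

The segment meets the boundary at (5.667,4), (4.111,6).

2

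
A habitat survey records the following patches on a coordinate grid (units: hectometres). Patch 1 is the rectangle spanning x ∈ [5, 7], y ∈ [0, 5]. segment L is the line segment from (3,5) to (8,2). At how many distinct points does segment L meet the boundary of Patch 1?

The segment meets the boundary at (7,2.6), (5,3.8).

2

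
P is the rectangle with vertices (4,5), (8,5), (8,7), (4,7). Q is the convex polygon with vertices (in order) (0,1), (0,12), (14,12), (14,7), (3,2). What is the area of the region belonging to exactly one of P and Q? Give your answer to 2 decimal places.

106.00

|P| = 8, |Q| = 114, |P∩Q| = 8.
|P △ Q| = |P| + |Q| − 2·|P∩Q| = 8 + 114 − 16 = 106.00.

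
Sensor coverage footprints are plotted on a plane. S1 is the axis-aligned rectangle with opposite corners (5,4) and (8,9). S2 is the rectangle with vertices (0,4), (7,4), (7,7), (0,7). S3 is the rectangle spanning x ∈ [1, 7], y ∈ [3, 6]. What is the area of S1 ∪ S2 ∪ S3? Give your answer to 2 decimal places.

By inclusion–exclusion:
Individual areas: |S1| = 15, |S2| = 21, |S3| = 18.
|S1∩S2|: x∈[5,7], y∈[4,7] → 2·3 = 6.
|S1∩S3|: x∈[5,7], y∈[4,6] → 2·2 = 4.
|S2∩S3|: x∈[1,7], y∈[4,6] → 6·2 = 12.
|S1∩S2∩S3| = 4.
|S1 ∪ S2 ∪ S3| = 54 − 22 + 4 = 36.00.

36.00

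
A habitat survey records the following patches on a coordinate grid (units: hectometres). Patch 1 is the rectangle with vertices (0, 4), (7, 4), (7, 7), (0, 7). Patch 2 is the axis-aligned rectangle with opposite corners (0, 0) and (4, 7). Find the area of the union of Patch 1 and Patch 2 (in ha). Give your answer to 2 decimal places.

37.00

By inclusion–exclusion:
Individual areas: |Patch 1| = 21, |Patch 2| = 28.
|Patch 1∩Patch 2|: x∈[0,4], y∈[4,7] → 4·3 = 12.
|Patch 1 ∪ Patch 2| = 49 − 12 = 37.00.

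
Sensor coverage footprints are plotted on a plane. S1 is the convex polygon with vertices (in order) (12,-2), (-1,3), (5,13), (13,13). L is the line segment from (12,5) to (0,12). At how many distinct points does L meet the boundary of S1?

1

The segment meets the boundary at (3.259,10.099).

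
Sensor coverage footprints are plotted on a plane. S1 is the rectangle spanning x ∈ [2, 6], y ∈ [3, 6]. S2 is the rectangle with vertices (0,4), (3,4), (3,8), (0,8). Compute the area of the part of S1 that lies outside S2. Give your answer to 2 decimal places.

|S1∩S2|: x∈[2,3], y∈[4,6] → 1·2 = 2.
|S1| = 12.
|S1 ∖ S2| = |S1| − |S1∩S2| = 12 − 2 = 10.00.

10.00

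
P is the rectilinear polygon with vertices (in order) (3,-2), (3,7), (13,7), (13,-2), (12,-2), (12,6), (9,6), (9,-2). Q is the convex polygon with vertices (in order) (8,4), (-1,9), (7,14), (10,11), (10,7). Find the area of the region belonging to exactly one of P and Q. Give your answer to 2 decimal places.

|P| = 66, |Q| = 60, |P∩Q| = 10.9722.
|P △ Q| = |P| + |Q| − 2·|P∩Q| = 66 + 60 − 21.9444 = 104.06.

104.06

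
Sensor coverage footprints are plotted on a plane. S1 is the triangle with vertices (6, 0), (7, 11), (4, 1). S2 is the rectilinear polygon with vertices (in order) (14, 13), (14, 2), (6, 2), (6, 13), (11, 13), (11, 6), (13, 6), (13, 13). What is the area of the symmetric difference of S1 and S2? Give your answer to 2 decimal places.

|S1| = 11.5, |S2| = 74, |S1∩S2| = 3.6515.
|S1 △ S2| = |S1| + |S2| − 2·|S1∩S2| = 11.5 + 74 − 7.303 = 78.20.

78.20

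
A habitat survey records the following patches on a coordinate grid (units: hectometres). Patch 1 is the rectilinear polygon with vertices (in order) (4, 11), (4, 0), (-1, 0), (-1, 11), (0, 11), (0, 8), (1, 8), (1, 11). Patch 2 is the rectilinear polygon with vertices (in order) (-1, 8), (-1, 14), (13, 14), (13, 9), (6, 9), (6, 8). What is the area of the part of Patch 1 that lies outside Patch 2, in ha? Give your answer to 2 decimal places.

40.00

|Patch 1| = 52, |Patch 1∩Patch 2| = 12.
|Patch 1 ∖ Patch 2| = |Patch 1| − |Patch 1∩Patch 2| = 52 − 12 = 40.00.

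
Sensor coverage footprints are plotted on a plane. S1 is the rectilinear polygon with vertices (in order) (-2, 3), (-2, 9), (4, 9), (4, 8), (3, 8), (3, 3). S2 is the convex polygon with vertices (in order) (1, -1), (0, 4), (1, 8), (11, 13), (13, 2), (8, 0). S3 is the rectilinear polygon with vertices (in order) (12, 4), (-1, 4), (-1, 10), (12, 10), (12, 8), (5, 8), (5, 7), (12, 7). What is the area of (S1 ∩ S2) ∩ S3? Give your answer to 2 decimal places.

The region (S1 ∩ S2) ∩ S3 is the polygon with vertices (4,8), (3,8), (3,4), (0,4), (1,8), (3,9), (4,9).
By the shoelace formula its area is 12.00.

12.00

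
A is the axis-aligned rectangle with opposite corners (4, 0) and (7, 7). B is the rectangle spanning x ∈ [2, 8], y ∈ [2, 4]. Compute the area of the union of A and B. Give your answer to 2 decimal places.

By inclusion–exclusion:
Individual areas: |A| = 21, |B| = 12.
|A∩B|: x∈[4,7], y∈[2,4] → 3·2 = 6.
|A ∪ B| = 33 − 6 = 27.00.

27.00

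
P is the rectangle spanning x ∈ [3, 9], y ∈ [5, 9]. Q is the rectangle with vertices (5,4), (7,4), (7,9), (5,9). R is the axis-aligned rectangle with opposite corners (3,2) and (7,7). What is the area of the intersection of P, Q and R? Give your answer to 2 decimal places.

4.00

The intersection is the polygon with vertices (7,5), (5,5), (5,7), (7,7).
By the shoelace formula its area is 4.00.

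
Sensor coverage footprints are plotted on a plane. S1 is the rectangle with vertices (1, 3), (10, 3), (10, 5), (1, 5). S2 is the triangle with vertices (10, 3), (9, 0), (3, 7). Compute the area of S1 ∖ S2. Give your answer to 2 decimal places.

12.64

|S1| = 18, |S1∩S2| = 5.3571.
|S1 ∖ S2| = |S1| − |S1∩S2| = 18 − 5.3571 = 12.64.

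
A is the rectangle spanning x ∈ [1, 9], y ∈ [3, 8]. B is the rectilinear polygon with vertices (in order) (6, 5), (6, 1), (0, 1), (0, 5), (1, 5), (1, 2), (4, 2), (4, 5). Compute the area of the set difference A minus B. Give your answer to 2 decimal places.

36.00

|A| = 40, |A∩B| = 4.
|A ∖ B| = |A| − |A∩B| = 40 − 4 = 36.00.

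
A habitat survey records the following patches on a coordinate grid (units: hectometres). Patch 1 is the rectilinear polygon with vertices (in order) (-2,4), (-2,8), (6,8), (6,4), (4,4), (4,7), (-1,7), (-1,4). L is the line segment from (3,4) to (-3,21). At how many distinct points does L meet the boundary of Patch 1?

2

The segment meets the boundary at (1.588,8), (1.941,7).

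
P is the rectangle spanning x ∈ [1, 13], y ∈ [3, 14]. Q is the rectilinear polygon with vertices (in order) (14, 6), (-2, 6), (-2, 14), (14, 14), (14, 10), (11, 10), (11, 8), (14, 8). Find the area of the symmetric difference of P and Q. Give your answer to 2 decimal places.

|P| = 132, |Q| = 122, |P∩Q| = 92.
|P △ Q| = |P| + |Q| − 2·|P∩Q| = 132 + 122 − 184 = 70.00.

70.00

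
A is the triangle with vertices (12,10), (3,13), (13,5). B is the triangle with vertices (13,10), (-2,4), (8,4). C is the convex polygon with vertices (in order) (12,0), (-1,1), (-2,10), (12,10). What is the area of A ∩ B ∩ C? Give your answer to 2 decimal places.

The intersection is the polygon with vertices (12,9.6), (12,8.8), (10.5,7), (8.833,8.333).
By the shoelace formula its area is 3.77.

3.77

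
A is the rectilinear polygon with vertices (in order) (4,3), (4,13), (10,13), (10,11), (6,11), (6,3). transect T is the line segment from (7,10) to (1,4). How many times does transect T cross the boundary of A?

2

The segment meets the boundary at (4,7), (6,9).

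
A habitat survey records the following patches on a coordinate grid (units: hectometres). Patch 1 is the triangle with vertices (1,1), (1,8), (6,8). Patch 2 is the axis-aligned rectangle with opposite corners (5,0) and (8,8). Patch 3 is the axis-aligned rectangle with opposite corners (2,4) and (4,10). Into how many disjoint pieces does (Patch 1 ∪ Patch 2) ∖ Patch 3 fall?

(Patch 1 ∪ Patch 2) ∖ Patch 3 splits into 2 disjoint pieces (area 7.2143, area 26.1).

2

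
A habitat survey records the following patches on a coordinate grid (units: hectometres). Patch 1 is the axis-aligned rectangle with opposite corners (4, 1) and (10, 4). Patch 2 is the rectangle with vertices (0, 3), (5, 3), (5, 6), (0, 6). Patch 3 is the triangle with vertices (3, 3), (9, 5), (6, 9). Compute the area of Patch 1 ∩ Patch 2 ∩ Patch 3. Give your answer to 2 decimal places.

The intersection is the polygon with vertices (5,4), (5,3.667), (4,3.333), (4,4).
By the shoelace formula its area is 0.50.

0.50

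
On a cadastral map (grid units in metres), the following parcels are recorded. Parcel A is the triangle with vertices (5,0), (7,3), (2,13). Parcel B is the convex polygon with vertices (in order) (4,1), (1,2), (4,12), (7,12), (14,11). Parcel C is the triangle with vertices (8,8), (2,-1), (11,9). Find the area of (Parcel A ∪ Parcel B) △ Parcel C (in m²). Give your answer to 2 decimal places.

|Parcel A ∪ Parcel B| = 77.8854.
|(Parcel A ∪ Parcel B) ∩ Parcel C| = 9.9779.
|(Parcel A ∪ Parcel B) △ Parcel C| = 77.8854 + 10.5 − 19.9557 = 68.43.

68.43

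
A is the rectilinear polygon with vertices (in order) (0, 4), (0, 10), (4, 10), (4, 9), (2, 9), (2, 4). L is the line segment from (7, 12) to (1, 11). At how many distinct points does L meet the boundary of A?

The segment lies entirely outside A and never meets its boundary.

0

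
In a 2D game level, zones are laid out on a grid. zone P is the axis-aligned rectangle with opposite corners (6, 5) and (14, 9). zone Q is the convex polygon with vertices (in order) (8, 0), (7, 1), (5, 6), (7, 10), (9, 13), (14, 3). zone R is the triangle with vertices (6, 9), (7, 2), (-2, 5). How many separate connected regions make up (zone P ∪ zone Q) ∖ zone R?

(zone P ∪ zone Q) ∖ zone R is a single connected region.

1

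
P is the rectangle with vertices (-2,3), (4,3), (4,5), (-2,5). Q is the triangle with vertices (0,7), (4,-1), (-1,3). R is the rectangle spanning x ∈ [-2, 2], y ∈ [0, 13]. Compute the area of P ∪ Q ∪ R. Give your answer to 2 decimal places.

By inclusion–exclusion:
Individual areas: |P| = 12, |Q| = 12, |R| = 52.
|P∩Q| = 4.5.
|P∩R|: x∈[-2,2], y∈[3,5] → 4·2 = 8.
|Q∩R| = 9.6.
|P∩Q∩R| = 4.5.
|P ∪ Q ∪ R| = 76 − 22.1 + 4.5 = 58.40.

58.40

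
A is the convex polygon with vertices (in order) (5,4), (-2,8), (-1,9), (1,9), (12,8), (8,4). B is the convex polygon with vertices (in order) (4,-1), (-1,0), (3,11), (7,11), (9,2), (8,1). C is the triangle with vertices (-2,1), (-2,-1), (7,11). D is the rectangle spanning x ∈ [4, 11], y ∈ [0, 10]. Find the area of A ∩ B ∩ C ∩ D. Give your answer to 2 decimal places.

0.58

The intersection is the polygon with vertices (4,7), (4,7.667), (4.882,8.647), (5.213,8.617).
By the shoelace formula its area is 0.58.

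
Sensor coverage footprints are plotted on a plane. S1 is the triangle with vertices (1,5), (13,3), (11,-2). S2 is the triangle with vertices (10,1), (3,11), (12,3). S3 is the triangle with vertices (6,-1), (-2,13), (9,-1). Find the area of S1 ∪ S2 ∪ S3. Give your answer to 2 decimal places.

58.73

By inclusion–exclusion:
Individual areas: |S1| = 32, |S2| = 17, |S3| = 21.
|S1∩S2| = 5.1239.
|S1∩S3| = 6.1486.
|S2∩S3| = 0.
|S1∩S2∩S3| = 0.
|S1 ∪ S2 ∪ S3| = 70 − 11.2724 + 0 = 58.73.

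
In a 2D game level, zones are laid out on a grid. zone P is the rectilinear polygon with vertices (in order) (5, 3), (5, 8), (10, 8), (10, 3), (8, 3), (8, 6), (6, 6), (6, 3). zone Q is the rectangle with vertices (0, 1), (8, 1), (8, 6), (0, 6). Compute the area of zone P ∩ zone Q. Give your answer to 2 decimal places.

3.00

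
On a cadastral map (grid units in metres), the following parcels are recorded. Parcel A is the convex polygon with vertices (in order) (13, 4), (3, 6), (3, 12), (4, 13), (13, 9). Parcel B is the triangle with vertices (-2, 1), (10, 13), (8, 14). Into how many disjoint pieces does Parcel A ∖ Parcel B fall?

Parcel A ∖ Parcel B splits into 2 disjoint pieces (area 43.0385, area 9.4061).

2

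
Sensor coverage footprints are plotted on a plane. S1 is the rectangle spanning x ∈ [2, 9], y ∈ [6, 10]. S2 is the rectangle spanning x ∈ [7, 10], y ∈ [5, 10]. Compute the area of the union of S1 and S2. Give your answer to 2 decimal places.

By inclusion–exclusion:
Individual areas: |S1| = 28, |S2| = 15.
|S1∩S2|: x∈[7,9], y∈[6,10] → 2·4 = 8.
|S1 ∪ S2| = 43 − 8 = 35.00.

35.00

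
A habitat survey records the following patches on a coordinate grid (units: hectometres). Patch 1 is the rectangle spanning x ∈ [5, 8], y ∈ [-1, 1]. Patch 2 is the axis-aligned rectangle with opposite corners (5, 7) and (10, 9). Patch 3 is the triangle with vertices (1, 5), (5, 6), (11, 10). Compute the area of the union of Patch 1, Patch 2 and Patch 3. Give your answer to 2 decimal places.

By inclusion–exclusion:
Individual areas: |Patch 1| = 6, |Patch 2| = 10, |Patch 3| = 5.
|Patch 1∩Patch 2| = 0 (no overlap).
|Patch 1∩Patch 3| = 0.
|Patch 2∩Patch 3| = 2.
|Patch 1∩Patch 2∩Patch 3| = 0.
|Patch 1 ∪ Patch 2 ∪ Patch 3| = 21 − 2 + 0 = 19.00.

19.00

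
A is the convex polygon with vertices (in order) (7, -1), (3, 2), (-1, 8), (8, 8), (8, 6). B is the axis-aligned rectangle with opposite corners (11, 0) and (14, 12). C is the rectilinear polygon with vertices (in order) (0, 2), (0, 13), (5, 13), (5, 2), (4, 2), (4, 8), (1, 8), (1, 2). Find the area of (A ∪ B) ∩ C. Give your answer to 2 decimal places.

|A ∪ B| = 83.5.
|(A ∪ B) ∩ C| = 8.25.

8.25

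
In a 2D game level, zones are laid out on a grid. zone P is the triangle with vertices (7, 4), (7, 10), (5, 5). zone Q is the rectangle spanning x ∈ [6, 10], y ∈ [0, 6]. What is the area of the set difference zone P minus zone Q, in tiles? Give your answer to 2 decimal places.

4.25

|zone P| = 6, |zone P∩zone Q| = 1.75.
|zone P ∖ zone Q| = |zone P| − |zone P∩zone Q| = 6 − 1.75 = 4.25.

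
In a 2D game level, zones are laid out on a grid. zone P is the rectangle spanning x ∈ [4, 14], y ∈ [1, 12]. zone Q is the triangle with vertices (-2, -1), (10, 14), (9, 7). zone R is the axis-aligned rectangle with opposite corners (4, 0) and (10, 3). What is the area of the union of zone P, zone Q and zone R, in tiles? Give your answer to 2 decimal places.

126.72

By inclusion–exclusion:
Individual areas: |zone P| = 110, |zone Q| = 34.5, |zone R| = 18.
|zone P∩zone Q| = 23.7766.
|zone P∩zone R|: x∈[4,10], y∈[1,3] → 6·2 = 12.
|zone Q∩zone R| = 0.
|zone P∩zone Q∩zone R| = 0.
|zone P ∪ zone Q ∪ zone R| = 162.5 − 35.7766 + 0 = 126.72.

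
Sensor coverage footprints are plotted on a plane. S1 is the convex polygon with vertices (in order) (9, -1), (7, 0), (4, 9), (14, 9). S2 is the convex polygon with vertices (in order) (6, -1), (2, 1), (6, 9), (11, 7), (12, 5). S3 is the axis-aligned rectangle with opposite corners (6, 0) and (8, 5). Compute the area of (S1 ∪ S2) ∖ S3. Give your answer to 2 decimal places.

65.90

|S1 ∪ S2| = 75.9.
|(S1 ∪ S2) ∩ S3| = 10.
|(S1 ∪ S2) ∖ S3| = 75.9 − 10 = 65.90.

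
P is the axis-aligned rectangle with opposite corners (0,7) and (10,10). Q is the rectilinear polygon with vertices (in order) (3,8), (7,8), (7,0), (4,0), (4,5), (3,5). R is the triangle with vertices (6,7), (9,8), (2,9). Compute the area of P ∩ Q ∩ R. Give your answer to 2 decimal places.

1.83

The intersection is the polygon with vertices (7,8), (7,7.333), (6,7), (4,8).
By the shoelace formula its area is 1.83.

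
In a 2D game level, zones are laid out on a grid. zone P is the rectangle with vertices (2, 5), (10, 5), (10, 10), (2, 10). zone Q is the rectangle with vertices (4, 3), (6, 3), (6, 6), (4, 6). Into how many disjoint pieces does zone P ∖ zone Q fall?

1

zone P ∖ zone Q is a single connected region.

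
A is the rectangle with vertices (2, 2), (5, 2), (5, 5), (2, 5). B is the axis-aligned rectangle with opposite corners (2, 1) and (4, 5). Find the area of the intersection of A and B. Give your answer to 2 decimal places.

6.00

|A∩B|: x∈[2,4], y∈[2,5] → 2·3 = 6.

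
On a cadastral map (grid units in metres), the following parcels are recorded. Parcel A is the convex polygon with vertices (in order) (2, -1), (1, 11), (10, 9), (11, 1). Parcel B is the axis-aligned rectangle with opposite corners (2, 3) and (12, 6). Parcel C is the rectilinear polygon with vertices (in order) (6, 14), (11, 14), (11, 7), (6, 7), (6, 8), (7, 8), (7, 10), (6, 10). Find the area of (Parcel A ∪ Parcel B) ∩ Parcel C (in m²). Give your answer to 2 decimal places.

8.25

The region (Parcel A ∪ Parcel B) ∩ Parcel C is the polygon with vertices (10,9), (10.25,7), (6,7), (6,8), (7,8), (7,9.667).
By the shoelace formula its area is 8.25.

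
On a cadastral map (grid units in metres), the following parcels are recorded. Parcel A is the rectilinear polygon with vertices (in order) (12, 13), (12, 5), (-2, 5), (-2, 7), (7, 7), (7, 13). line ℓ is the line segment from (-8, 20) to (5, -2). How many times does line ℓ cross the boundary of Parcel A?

The segment meets the boundary at (0.864,5), (-0.318,7).

2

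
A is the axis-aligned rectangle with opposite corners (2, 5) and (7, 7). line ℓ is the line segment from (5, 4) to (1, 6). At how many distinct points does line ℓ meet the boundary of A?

The segment meets the boundary at (2,5.5), (3,5).

2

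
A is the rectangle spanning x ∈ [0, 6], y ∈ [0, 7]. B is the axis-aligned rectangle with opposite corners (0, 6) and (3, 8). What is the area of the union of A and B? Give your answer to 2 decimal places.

45.00

By inclusion–exclusion:
Individual areas: |A| = 42, |B| = 6.
|A∩B|: x∈[0,3], y∈[6,7] → 3·1 = 3.
|A ∪ B| = 48 − 3 = 45.00.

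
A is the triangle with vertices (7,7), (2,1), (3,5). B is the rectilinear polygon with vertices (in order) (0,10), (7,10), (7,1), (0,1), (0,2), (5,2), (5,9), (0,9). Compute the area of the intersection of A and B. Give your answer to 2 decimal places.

1.69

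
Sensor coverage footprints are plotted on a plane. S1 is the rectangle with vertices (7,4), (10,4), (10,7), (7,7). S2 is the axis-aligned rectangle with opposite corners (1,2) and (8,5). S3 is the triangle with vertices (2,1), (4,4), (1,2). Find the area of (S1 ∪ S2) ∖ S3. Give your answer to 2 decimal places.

27.33

|S1 ∪ S2| = 29.
|(S1 ∪ S2) ∩ S3| = 1.6667.
|(S1 ∪ S2) ∖ S3| = 29 − 1.6667 = 27.33.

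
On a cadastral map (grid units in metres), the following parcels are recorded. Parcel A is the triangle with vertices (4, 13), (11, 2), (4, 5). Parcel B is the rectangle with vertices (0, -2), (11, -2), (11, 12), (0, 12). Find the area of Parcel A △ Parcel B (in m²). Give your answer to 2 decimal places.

|Parcel A| = 28, |Parcel B| = 154, |Parcel A∩Parcel B| = 27.6818.
|Parcel A △ Parcel B| = |Parcel A| + |Parcel B| − 2·|Parcel A∩Parcel B| = 28 + 154 − 55.3636 = 126.64.

126.64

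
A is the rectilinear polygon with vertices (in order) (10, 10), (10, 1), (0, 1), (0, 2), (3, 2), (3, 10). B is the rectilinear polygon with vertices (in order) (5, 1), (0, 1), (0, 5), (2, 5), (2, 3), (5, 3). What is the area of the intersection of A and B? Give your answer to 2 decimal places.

7.00

The intersection is the polygon with vertices (0,1), (0,2), (3,2), (3,3), (5,3), (5,1).
By the shoelace formula its area is 7.00.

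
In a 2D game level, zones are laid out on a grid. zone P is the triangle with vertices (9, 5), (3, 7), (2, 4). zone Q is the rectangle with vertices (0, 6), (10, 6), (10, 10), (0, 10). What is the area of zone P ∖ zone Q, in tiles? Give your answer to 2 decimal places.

|zone P| = 10, |zone P∩zone Q| = 1.6667.
|zone P ∖ zone Q| = |zone P| − |zone P∩zone Q| = 10 − 1.6667 = 8.33.

8.33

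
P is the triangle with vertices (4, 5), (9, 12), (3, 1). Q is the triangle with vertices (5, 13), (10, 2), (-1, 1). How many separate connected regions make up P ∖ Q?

P ∖ Q splits into 2 disjoint pieces (area 0.9079, area 0.021).

2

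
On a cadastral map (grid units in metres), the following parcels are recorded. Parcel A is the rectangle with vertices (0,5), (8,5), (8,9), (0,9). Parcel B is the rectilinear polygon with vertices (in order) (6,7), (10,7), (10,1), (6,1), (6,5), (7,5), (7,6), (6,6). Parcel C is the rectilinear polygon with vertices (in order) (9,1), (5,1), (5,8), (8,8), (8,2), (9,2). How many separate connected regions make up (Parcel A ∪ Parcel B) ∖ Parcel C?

(Parcel A ∪ Parcel B) ∖ Parcel C splits into 2 disjoint pieces (area 23, area 11).

2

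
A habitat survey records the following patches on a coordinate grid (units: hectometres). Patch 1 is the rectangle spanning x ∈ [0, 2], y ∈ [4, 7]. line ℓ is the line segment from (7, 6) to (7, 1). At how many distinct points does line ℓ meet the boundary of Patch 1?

0

The segment lies entirely outside Patch 1 and never meets its boundary.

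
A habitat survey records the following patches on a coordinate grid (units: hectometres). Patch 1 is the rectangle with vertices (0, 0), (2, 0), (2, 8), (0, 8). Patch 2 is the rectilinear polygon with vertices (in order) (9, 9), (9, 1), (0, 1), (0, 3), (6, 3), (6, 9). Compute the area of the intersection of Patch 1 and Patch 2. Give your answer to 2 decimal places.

The intersection is the polygon with vertices (2,1), (0,1), (0,3), (2,3).
By the shoelace formula its area is 4.00.

4.00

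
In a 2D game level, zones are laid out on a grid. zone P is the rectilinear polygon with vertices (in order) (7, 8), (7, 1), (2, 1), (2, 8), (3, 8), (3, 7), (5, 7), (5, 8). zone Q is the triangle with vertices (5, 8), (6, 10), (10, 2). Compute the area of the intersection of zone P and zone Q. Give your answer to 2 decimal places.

The intersection is the polygon with vertices (7,5.6), (5,8), (7,8).
By the shoelace formula its area is 2.40.

2.40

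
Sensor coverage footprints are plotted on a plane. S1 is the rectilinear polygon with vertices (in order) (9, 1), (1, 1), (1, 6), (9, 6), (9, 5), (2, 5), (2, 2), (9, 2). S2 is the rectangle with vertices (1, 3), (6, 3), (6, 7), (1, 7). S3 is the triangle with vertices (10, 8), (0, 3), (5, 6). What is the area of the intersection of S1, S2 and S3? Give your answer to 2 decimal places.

0.98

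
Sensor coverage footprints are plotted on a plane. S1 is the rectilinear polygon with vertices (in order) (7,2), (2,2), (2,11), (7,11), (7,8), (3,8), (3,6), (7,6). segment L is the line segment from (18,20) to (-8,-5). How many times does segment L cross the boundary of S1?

The segment meets the boundary at (2,4.615), (3.44,6), (5.52,8), (7,9.423).

4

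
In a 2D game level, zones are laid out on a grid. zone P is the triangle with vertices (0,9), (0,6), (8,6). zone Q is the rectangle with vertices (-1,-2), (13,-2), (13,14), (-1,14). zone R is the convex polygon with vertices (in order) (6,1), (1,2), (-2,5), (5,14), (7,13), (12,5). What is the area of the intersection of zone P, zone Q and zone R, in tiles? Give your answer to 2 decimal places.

The intersection is the polygon with vertices (0,6), (0,7.571), (0.86,8.677), (8,6).
By the shoelace formula its area is 11.39.

11.39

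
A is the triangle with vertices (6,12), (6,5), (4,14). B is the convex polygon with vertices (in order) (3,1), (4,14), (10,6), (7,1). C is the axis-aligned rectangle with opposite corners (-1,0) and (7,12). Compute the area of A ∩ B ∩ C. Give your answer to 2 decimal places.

5.28

The intersection is the polygon with vertices (4.444,12), (5.5,12), (6,11.333), (6,5).
By the shoelace formula its area is 5.28.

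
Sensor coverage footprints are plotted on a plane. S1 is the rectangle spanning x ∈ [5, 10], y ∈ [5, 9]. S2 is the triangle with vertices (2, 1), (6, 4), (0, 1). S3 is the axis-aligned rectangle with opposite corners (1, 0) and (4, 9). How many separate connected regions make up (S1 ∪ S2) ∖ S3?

3

(S1 ∪ S2) ∖ S3 splits into 3 disjoint pieces (area 20, area 0.5, area 0.25).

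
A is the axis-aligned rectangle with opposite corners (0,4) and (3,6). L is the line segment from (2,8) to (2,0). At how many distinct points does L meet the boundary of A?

2

The segment meets the boundary at (2,6), (2,4).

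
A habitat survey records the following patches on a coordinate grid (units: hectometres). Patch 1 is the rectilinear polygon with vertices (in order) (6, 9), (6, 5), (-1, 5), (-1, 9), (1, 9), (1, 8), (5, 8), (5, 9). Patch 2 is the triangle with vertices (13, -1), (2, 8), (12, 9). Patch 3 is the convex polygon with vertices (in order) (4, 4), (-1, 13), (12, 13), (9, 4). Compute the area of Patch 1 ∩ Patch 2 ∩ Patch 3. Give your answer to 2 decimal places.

The intersection is the polygon with vertices (5.667,5), (2,8), (5,8), (5,8.3), (6,8.4), (6,5).
By the shoelace formula its area is 6.85.

6.85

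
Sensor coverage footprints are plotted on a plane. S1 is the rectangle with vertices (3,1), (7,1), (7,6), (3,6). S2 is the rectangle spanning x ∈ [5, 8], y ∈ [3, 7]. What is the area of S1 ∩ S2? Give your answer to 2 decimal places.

|S1∩S2|: x∈[5,7], y∈[3,6] → 2·3 = 6.

6.00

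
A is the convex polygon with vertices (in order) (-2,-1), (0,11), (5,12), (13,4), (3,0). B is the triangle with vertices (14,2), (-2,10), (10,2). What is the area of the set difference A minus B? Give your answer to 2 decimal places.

|A| = 114, |A∩B| = 12.2673.
|A ∖ B| = |A| − |A∩B| = 114 − 12.2673 = 101.73.

101.73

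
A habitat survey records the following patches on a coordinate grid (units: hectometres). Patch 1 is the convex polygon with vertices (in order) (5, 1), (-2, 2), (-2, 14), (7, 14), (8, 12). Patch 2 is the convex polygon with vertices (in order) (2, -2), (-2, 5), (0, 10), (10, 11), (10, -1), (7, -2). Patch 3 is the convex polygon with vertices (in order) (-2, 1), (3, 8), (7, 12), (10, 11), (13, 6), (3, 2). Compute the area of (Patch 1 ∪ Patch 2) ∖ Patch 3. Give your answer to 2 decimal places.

108.23

|Patch 1 ∪ Patch 2| = 171.8981.
|(Patch 1 ∪ Patch 2) ∩ Patch 3| = 63.6669.
|(Patch 1 ∪ Patch 2) ∖ Patch 3| = 171.8981 − 63.6669 = 108.23.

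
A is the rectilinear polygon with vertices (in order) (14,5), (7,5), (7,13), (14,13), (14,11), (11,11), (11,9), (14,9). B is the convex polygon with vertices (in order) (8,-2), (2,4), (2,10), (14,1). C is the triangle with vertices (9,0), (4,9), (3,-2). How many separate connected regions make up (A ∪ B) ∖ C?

(A ∪ B) ∖ C splits into 2 disjoint pieces (area 77.9524, area 10.469).

2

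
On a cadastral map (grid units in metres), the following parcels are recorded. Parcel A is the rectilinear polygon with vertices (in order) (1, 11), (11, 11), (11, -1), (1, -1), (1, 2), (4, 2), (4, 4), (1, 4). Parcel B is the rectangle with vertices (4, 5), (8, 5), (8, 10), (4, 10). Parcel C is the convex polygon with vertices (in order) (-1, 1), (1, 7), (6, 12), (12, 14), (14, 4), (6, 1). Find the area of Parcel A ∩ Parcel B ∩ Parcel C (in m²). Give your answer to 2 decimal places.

The intersection is the polygon with vertices (4,10), (8,10), (8,5), (4,5).
By the shoelace formula its area is 20.00.

20.00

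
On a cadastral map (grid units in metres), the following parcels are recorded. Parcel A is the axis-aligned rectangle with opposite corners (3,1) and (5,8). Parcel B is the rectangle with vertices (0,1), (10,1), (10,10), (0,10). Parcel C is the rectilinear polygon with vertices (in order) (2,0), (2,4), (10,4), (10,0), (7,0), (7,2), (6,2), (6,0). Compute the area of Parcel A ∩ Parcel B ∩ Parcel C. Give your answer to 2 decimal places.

The intersection is the polygon with vertices (5,1), (3,1), (3,4), (5,4).
By the shoelace formula its area is 6.00.

6.00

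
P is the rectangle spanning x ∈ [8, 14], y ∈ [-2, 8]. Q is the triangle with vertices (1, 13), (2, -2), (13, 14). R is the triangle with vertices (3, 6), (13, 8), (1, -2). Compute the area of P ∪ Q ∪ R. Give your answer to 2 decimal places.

157.87

By inclusion–exclusion:
Individual areas: |P| = 60, |Q| = 90.5, |R| = 38.
|P∩Q| = 0.5568.
|P∩R| = 7.9167.
|Q∩R| = 22.188.
|P∩Q∩R| = 0.0296.
|P ∪ Q ∪ R| = 188.5 − 30.6615 + 0.0296 = 157.87.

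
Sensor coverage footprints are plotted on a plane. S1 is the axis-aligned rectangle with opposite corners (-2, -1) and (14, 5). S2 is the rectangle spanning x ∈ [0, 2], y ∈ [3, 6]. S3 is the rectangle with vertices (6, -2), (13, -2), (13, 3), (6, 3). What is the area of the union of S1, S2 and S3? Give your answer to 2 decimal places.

By inclusion–exclusion:
Individual areas: |S1| = 96, |S2| = 6, |S3| = 35.
|S1∩S2|: x∈[0,2], y∈[3,5] → 2·2 = 4.
|S1∩S3|: x∈[6,13], y∈[-1,3] → 7·4 = 28.
|S2∩S3| = 0 (no overlap).
|S1∩S2∩S3| = 0.
|S1 ∪ S2 ∪ S3| = 137 − 32 + 0 = 105.00.

105.00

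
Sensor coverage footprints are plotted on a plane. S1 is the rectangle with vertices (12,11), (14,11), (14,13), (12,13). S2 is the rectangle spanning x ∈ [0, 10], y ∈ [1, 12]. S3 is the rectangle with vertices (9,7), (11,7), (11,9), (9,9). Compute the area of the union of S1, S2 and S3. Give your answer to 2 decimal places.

By inclusion–exclusion:
Individual areas: |S1| = 4, |S2| = 110, |S3| = 4.
|S1∩S2| = 0 (no overlap).
|S1∩S3| = 0 (no overlap).
|S2∩S3|: x∈[9,10], y∈[7,9] → 1·2 = 2.
|S1∩S2∩S3| = 0.
|S1 ∪ S2 ∪ S3| = 118 − 2 + 0 = 116.00.

116.00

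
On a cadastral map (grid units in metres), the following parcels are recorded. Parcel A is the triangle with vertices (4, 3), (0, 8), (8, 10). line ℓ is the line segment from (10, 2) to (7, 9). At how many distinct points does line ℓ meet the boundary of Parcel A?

The segment meets the boundary at (7.184,8.571).

1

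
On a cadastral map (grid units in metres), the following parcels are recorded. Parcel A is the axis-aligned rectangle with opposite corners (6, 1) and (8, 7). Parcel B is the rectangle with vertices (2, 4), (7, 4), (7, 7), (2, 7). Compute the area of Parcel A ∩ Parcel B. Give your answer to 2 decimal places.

3.00

|Parcel A∩Parcel B|: x∈[6,7], y∈[4,7] → 1·3 = 3.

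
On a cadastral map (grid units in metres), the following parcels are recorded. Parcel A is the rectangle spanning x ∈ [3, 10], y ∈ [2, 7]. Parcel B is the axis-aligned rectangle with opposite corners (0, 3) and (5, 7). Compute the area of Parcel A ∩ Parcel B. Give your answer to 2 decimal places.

|Parcel A∩Parcel B|: x∈[3,5], y∈[3,7] → 2·4 = 8.

8.00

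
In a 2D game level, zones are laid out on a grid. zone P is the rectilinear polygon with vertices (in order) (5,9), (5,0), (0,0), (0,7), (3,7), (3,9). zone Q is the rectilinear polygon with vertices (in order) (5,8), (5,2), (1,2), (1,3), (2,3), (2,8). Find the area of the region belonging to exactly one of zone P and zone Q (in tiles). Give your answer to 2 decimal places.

|zone P| = 39, |zone Q| = 19, |zone P∩zone Q| = 18.
|zone P △ zone Q| = |zone P| + |zone Q| − 2·|zone P∩zone Q| = 39 + 19 − 36 = 22.00.

22.00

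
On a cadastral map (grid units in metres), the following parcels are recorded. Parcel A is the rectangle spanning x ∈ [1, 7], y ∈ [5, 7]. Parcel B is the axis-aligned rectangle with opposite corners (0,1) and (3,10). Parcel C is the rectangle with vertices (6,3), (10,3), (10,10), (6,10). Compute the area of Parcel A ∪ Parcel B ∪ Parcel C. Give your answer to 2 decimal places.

61.00

By inclusion–exclusion:
Individual areas: |Parcel A| = 12, |Parcel B| = 27, |Parcel C| = 28.
|Parcel A∩Parcel B|: x∈[1,3], y∈[5,7] → 2·2 = 4.
|Parcel A∩Parcel C|: x∈[6,7], y∈[5,7] → 1·2 = 2.
|Parcel B∩Parcel C| = 0 (no overlap).
|Parcel A∩Parcel B∩Parcel C| = 0.
|Parcel A ∪ Parcel B ∪ Parcel C| = 67 − 6 + 0 = 61.00.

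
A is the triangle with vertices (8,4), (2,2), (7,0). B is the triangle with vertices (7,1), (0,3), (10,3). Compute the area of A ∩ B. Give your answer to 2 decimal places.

The intersection is the polygon with vertices (5,3), (7.75,3), (7.3,1.2), (7,1), (2.692,2.231).
By the shoelace formula its area is 6.05.

6.05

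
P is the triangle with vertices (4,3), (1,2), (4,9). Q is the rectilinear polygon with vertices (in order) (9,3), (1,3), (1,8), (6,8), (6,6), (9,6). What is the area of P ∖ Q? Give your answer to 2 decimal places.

|P| = 9, |P∩Q| = 7.5.
|P ∖ Q| = |P| − |P∩Q| = 9 − 7.5 = 1.50.

1.50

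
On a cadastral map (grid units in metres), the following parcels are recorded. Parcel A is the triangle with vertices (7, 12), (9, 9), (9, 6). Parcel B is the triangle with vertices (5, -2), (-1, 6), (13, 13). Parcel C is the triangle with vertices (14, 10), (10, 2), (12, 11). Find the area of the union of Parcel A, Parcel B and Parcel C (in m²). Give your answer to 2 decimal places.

87.43

By inclusion–exclusion:
Individual areas: |Parcel A| = 3, |Parcel B| = 77, |Parcel C| = 10.
|Parcel A∩Parcel B| = 2.5714.
|Parcel A∩Parcel C| = 0.
|Parcel B∩Parcel C| = 0.
|Parcel A∩Parcel B∩Parcel C| = 0.
|Parcel A ∪ Parcel B ∪ Parcel C| = 90 − 2.5714 + 0 = 87.43.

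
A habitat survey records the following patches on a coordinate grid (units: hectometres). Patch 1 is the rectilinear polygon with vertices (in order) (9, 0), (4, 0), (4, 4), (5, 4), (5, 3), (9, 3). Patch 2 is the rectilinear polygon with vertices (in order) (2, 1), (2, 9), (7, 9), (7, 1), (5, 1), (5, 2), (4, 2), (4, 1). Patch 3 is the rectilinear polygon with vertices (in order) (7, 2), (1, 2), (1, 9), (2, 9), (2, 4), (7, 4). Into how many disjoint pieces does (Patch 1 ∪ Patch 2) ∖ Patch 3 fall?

2

(Patch 1 ∪ Patch 2) ∖ Patch 3 splits into 2 disjoint pieces (area 14, area 25).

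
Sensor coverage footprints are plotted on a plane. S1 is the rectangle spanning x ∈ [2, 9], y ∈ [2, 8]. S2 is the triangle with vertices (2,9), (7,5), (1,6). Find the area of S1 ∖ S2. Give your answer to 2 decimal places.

34.71

|S1| = 42, |S1∩S2| = 7.2917.
|S1 ∖ S2| = |S1| − |S1∩S2| = 42 − 7.2917 = 34.71.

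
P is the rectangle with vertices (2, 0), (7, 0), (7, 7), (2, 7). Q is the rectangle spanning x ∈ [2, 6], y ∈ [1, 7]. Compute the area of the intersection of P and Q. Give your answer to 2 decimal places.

|P∩Q|: x∈[2,6], y∈[1,7] → 4·6 = 24.

24.00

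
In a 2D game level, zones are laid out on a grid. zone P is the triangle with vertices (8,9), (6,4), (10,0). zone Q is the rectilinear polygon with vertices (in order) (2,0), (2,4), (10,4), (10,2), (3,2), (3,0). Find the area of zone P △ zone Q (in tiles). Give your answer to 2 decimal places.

22.67

|zone P| = 14, |zone Q| = 18, |zone P∩zone Q| = 4.6667.
|zone P △ zone Q| = |zone P| + |zone Q| − 2·|zone P∩zone Q| = 14 + 18 − 9.3333 = 22.67.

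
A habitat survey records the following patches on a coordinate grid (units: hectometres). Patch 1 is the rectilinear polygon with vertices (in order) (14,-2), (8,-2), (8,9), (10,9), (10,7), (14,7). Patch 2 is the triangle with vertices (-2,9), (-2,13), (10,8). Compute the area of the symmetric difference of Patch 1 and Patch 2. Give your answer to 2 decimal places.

80.67

|Patch 1| = 58, |Patch 2| = 24, |Patch 1∩Patch 2| = 0.6667.
|Patch 1 △ Patch 2| = |Patch 1| + |Patch 2| − 2·|Patch 1∩Patch 2| = 58 + 24 − 1.3333 = 80.67.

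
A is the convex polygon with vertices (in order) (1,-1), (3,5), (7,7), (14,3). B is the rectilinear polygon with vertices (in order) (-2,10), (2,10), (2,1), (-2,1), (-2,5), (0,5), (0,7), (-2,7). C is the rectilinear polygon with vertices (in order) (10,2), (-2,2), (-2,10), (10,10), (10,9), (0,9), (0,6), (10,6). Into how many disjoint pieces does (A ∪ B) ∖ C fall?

3

(A ∪ B) ∖ C splits into 3 disjoint pieces (area 23.9048, area 6, area 1.875).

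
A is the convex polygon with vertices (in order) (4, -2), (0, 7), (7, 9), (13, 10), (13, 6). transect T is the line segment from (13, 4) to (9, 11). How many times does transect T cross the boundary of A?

The segment meets the boundary at (9.87,9.478), (12.242,5.326).

2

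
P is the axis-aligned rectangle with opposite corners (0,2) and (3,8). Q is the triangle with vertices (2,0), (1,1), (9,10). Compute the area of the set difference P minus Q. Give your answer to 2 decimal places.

17.31

|P| = 18, |P∩Q| = 0.6944.
|P ∖ Q| = |P| − |P∩Q| = 18 − 0.6944 = 17.31.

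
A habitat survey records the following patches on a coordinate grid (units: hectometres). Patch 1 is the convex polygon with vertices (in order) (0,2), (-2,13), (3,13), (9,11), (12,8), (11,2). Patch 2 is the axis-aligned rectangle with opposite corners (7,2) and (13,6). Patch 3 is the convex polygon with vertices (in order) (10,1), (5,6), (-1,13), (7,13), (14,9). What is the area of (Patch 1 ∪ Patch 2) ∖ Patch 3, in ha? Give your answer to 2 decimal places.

59.00

|Patch 1 ∪ Patch 2| = 130.1667.
|(Patch 1 ∪ Patch 2) ∩ Patch 3| = 71.1667.
|(Patch 1 ∪ Patch 2) ∖ Patch 3| = 130.1667 − 71.1667 = 59.00.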